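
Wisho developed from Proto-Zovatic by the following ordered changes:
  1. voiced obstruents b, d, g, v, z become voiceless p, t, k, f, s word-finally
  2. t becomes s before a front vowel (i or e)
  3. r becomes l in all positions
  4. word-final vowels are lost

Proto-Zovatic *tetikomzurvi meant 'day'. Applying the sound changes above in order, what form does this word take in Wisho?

Wisho: start from *tetikomzurvi.
  rule 1: no change — tetikomzurvi
  rule 2 (palatalisation): tetikomzurvi → sesikomzurvi
  rule 3 (unconditioned shift): sesikomzurvi → sesikomzulvi
  rule 4 (apocope): sesikomzulvi → sesikomzulv
  ⇒ Wisho sesikomzulv

sesikomzulv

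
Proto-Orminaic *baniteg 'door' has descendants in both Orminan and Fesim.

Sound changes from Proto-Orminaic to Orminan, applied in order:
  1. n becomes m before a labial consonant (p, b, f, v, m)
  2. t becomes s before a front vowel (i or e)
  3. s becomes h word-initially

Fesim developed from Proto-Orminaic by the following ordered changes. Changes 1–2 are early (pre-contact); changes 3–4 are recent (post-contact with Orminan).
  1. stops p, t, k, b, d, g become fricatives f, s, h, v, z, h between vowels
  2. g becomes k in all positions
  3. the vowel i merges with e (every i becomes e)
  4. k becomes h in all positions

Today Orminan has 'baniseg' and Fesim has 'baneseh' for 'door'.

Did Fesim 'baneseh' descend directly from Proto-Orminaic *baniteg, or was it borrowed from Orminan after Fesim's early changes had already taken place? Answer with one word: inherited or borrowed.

If inherited, *baniteg would pass through all of Fesim's changes:
Fesim: *baniteg > baniseg > banisek > banesek > baneseh  (by intervocalic lenition, unconditioned shift, vowel merger, unconditioned shift)
If borrowed from Orminan 'baniseg' after the early changes, it would undergo only the recent ones:
  rule 3 (vowel merger): baniseg → baneseg
  rule 4 (unconditioned shift): no change (baneseg)
  ⇒ as a loan: baneseg
Fesim 'baneseh' matches the inherited outcome exactly, so it is an inherited cognate, not a loan.

inherited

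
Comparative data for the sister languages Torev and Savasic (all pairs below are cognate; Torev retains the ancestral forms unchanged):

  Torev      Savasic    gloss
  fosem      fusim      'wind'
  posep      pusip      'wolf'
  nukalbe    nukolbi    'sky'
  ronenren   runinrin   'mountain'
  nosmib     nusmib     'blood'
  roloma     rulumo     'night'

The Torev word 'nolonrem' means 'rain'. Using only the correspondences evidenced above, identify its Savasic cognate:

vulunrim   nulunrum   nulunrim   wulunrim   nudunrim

nulunrim

fosem ~ fusim, posep ~ pusip — Torev o corresponds to Savasic u after a consonant, before a consonant other than r, m, n, p, b, f, v.
ronenren ~ runinrin — Torev o corresponds to Savasic u after a consonant, before a nasal.
fosem ~ fusim — Torev e corresponds to Savasic i after a consonant, before a nasal.
Applying these to Torev 'nolonrem':
  nolonrem → nulonrem   (o→u after a consonant, before a consonant other than r, m, n, p, b, f, v)
  nulonrem → nulunrem   (o→u after a consonant, before a nasal)
  nulunrem → nulunrim   (e→i after a consonant, before a nasal)
So the Savasic cognate is 'nulunrim'.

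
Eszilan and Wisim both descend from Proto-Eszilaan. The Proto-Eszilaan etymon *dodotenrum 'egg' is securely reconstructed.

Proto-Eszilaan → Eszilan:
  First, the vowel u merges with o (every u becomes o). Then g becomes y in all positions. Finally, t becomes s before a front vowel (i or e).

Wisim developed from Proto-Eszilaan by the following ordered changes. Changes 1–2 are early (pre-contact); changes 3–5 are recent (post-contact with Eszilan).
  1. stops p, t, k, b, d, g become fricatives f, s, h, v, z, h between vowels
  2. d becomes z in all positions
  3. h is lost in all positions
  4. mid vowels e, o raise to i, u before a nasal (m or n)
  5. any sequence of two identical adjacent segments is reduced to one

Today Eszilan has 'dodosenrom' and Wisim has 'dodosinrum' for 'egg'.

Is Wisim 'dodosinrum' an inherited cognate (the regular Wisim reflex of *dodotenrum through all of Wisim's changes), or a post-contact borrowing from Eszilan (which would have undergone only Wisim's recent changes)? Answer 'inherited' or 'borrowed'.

If inherited, *dodotenrum would pass through all of Wisim's changes:
Wisim: start from *dodotenrum.
  rule 1 (intervocalic lenition): dodotenrum → dozosenrum
  rule 2 (unconditioned shift): dozosenrum → zozosenrum
  rule 3: no change — zozosenrum
  rule 4 (pre-nasal raising): zozosenrum → zozosinrum
  rule 5: no change — zozosinrum
  ⇒ Wisim zozosinrum
If borrowed from Eszilan 'dodosenrom' after the early changes, it would undergo only the recent ones:
  rule 3 (h-loss): no change (dodosenrom)
  rule 4 (pre-nasal raising): dodosenrom → dodosinrum
  rule 5 (degemination): no change (dodosinrum)
  ⇒ as a loan: dodosinrum
Wisim 'dodosinrum' matches the loan outcome 'dodosinrum', not the inherited 'zozosinrum' — it skipped the early Wisim changes, so it was borrowed from Eszilan.

borrowed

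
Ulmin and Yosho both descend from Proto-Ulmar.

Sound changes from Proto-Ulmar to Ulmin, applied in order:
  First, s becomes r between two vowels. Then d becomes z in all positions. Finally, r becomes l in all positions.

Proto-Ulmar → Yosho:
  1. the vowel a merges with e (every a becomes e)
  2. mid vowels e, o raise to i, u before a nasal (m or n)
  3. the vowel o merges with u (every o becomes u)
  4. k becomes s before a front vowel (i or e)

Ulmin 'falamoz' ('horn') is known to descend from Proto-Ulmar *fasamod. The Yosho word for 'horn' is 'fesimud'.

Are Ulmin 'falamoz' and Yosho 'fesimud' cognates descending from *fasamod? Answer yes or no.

yes

Derive the expected Yosho reflex of *fasamod:
Yosho: *fasamod > fesemod > fesimod > fesimud  (by vowel merger, pre-nasal raising, vowel merger)
Yosho 'fesimud' matches the regular reflex exactly, so the pair is cognate.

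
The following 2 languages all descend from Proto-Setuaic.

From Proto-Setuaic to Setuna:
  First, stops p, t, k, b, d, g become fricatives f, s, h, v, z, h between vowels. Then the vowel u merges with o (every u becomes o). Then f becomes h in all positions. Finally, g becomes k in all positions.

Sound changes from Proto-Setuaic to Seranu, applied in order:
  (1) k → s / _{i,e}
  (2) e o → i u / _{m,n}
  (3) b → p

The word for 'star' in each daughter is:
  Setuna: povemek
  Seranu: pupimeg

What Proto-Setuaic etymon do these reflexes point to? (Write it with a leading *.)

*pubemeg

Position 7: Setuna has k, Seranu has g. Seranu preserves g here (none of its changes turn any other segment into g), so the proto-segment is *g.
Position 2: Setuna has o, Seranu has u. Taking the neighbouring segments as reconstructed: Setuna o could go back to *o or *u; Seranu u can only go back to *u — the one source consistent with every daughter is *u.
Continuing position by position gives *pubemeg; check it forward:
Setuna: start from *pubemeg.
  rule 1 (intervocalic lenition): pubemeg → puvemeg
  rule 2 (vowel merger): puvemeg → povemeg
  rule 3: no change — povemeg
  rule 4 (unconditioned shift): povemeg → povemek
  ⇒ Setuna povemek
Seranu: start from *pubemeg.
  rule 1: no change — pubemeg
  rule 2 (pre-nasal raising): pubemeg → pubimeg
  rule 3 (unconditioned shift): pubimeg → pupimeg
  ⇒ Seranu pupimeg
Only *pubemeg yields all of Setuna povemek, Seranu pupimeg.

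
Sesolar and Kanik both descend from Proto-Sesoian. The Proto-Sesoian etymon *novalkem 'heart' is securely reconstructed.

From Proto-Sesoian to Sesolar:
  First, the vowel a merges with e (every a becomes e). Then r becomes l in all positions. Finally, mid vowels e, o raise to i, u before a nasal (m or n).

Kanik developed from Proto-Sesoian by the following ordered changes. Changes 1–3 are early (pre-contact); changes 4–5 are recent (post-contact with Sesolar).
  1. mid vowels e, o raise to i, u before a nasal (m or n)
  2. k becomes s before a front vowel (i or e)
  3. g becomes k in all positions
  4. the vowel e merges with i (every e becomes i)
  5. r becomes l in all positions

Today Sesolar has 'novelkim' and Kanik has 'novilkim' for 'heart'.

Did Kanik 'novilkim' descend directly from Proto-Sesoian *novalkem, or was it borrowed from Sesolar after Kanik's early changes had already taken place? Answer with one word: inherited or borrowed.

borrowed

If inherited, *novalkem would pass through all of Kanik's changes:
Kanik: *novalkem > novalkim > novalsim  (by pre-nasal raising, palatalisation)
If borrowed from Sesolar 'novelkim' after the early changes, it would undergo only the recent ones:
  rule 4 (vowel merger): novelkim → novilkim
  rule 5 (unconditioned shift): no change (novilkim)
  ⇒ as a loan: novilkim
Kanik 'novilkim' matches the loan outcome 'novilkim', not the inherited 'novalsim' — it skipped the early Kanik changes, so it was borrowed from Sesolar.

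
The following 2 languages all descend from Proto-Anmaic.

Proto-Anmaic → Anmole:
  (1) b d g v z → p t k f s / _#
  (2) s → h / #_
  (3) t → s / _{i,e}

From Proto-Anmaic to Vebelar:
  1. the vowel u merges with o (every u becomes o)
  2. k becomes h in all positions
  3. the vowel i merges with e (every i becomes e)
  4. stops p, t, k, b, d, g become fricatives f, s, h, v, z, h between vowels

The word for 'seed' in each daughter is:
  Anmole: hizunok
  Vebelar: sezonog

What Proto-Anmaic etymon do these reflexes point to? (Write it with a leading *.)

Position 1: Anmole has h, Vebelar has s. Taking the neighbouring segments as reconstructed: Anmole h could go back to *s or *h; Vebelar s can only go back to *s — the one source consistent with every daughter is *s.
Position 2: Anmole has i, Vebelar has e. Anmole preserves i here (none of its changes turn any other segment into i), so the proto-segment is *i.
Continuing position by position gives *sizunog; check it forward:
Anmole: *sizunog > sizunok > hizunok  (by final devoicing, debuccalisation)
Vebelar: *sizunog
  sizunog → sizonog   [vowel merger]
  sizonog (rule 2 does not apply)
  sizonog → sezonog   [vowel merger]
  sezonog (rule 4 does not apply)
  giving Vebelar sezonog.
No other proto-form is consistent with every reflex, so the reconstruction is *sizunog.

*sizunog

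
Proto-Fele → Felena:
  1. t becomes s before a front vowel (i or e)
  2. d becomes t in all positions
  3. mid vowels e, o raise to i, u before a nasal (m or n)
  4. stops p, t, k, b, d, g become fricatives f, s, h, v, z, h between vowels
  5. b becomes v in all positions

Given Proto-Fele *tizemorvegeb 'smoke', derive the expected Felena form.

Felena: start from *tizemorvegeb.
  rule 1 (palatalisation): tizemorvegeb → sizemorvegeb
  rule 2: no change — sizemorvegeb
  rule 3 (pre-nasal raising): sizemorvegeb → sizimorvegeb
  rule 4 (intervocalic lenition): sizimorvegeb → sizimorveheb
  rule 5 (unconditioned shift): sizimorveheb → sizimorvehev
  ⇒ Felena sizimorvehev

sizimorvehev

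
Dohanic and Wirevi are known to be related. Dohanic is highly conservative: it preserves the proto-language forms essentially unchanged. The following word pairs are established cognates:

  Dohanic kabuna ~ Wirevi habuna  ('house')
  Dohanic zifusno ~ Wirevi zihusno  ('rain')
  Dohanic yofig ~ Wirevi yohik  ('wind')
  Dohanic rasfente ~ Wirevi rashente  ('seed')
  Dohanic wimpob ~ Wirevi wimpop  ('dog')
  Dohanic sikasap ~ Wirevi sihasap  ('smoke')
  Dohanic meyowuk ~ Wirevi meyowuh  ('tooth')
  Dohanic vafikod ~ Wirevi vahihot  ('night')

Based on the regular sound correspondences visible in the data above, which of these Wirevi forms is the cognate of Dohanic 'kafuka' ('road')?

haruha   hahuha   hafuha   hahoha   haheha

hahuha

kabuna ~ habuna — Dohanic k corresponds to Wirevi h word-initially before a back vowel.
zifusno ~ zihusno — Dohanic f corresponds to Wirevi h between vowels (before a back vowel).
sikasap ~ sihasap — Dohanic k corresponds to Wirevi h between vowels (before a back vowel).
Applying these to Dohanic 'kafuka':
  kafuka → hafuka   (k→h word-initially before a back vowel)
  hafuka → hahuka   (f→h between vowels (before a back vowel))
  hahuka → hahuha   (k→h between vowels (before a back vowel))
So the Wirevi cognate is 'hahuha'.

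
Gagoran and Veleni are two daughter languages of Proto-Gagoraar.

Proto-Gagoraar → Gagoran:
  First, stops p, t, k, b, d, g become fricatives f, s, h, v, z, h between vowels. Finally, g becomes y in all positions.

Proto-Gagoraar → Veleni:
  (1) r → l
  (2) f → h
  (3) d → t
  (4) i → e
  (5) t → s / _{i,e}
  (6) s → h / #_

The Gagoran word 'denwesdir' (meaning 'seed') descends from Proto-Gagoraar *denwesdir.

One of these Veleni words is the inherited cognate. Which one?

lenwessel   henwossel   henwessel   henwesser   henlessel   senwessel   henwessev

Veleni: *denwesdir > denwesdil > tenwestil > tenwestel > senwessel > henwessel  (by unconditioned shift, unconditioned shift, vowel merger, palatalisation, debuccalisation)
The other candidates each miss or misapply at least one Veleni change.

henwessel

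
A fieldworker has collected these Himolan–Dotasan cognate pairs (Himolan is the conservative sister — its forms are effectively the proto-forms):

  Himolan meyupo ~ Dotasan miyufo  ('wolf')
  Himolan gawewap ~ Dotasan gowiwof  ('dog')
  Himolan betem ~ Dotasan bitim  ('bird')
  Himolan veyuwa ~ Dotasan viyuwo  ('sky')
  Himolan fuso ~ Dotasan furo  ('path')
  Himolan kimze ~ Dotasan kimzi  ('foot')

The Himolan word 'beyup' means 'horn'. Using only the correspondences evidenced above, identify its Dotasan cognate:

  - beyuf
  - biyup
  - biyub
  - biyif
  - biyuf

meyupo ~ miyufo, gawewap ~ gowiwof — Himolan e corresponds to Dotasan i after a consonant, before a consonant other than r, m, n, p, b, f, v.
gawewap ~ gowiwof — Himolan p corresponds to Dotasan f word-finally.
Applying these to Himolan 'beyup':
  beyup → biyup   (e→i after a consonant, before a consonant other than r, m, n, p, b, f, v)
  biyup → biyuf   (p→f word-finally)
So the Dotasan cognate is 'biyuf'.

biyuf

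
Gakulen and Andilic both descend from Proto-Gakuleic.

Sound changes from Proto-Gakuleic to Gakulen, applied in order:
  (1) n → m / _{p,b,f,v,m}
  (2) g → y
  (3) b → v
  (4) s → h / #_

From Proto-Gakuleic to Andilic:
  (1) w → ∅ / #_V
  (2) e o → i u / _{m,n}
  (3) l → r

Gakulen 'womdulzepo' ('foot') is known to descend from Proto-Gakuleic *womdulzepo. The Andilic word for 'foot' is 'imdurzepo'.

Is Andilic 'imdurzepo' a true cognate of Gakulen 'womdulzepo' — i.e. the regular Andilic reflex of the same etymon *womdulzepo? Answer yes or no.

no

Derive the expected Andilic reflex of *womdulzepo:
Andilic: *womdulzepo > omdulzepo > umdulzepo > umdurzepo  (by glide loss, pre-nasal raising, unconditioned shift)
The regular Andilic reflex would be 'umdurzepo', but the attested form is 'imdurzepo'. The correspondence is irregular, so they are not cognates (the Andilic form has a different source).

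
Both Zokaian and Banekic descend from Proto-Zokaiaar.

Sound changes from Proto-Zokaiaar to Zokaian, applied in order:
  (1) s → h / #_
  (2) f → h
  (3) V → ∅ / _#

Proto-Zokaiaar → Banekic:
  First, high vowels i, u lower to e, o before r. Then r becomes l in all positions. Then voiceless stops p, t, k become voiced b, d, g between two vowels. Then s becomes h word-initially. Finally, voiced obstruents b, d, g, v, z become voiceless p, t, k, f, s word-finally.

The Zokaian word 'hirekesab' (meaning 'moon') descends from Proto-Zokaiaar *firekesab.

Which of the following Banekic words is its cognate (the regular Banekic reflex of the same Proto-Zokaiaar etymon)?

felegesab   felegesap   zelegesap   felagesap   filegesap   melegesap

Banekic: *firekesab > ferekesab > felekesab > felegesab > felegesap  (by pre-rhotic lowering, unconditioned shift, intervocalic voicing, final devoicing)
Among the options, 'felegesap' alone shows every Banekic change applied in order.

felegesap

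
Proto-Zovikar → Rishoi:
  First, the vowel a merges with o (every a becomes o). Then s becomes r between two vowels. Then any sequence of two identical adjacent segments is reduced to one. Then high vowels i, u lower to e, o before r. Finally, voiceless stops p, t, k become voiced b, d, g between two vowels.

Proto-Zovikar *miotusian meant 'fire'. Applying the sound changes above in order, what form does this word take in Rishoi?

Rishoi: *miotusian > miotusion > mioturion > miotorion > miodorion  (by vowel merger, rhotacism, pre-rhotic lowering, intervocalic voicing)

miodorion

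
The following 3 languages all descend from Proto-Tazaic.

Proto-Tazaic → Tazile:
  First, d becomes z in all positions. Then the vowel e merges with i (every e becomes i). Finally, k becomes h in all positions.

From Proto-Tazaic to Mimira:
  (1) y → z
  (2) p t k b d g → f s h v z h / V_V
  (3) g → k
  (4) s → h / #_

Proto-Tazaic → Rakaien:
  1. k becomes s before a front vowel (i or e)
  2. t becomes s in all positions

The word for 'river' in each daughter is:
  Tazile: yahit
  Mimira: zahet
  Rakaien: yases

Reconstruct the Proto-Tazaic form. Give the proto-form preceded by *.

*yaket

Position 1: Tazile has y, Mimira has z, Rakaien has y. Tazile preserves y here (none of its changes turn any other segment into y), so the proto-segment is *y.
Position 4: Tazile has i, Mimira has e, Rakaien has e. Mimira preserves e here (none of its changes turn any other segment into e), so the proto-segment is *e.
Position 5: Tazile has t, Mimira has t, Rakaien has s. Tazile preserves t here (none of its changes turn any other segment into t), so the proto-segment is *t.
Verify the candidate proto-form against each daughter:
Tazile: *yaket > yakit > yahit  (by vowel merger, unconditioned shift)
Mimira: *yaket > zaket > zahet  (by unconditioned shift, intervocalic lenition)
Rakaien: *yaket
  yaket → yaset   [palatalisation]
  yaset → yases   [unconditioned shift]
  giving Rakaien yases.
No other proto-form is consistent with every reflex, so the reconstruction is *yaket.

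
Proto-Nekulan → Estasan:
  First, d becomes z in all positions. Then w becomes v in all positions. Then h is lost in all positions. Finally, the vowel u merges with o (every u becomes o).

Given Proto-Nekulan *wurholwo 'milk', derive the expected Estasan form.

Estasan: *wurholwo
  wurholwo (rule 1 does not apply)
  wurholwo → vurholvo   [unconditioned shift]
  vurholvo → vurolvo   [h-loss]
  vurolvo → vorolvo   [vowel merger]
  giving Estasan vorolvo.

vorolvo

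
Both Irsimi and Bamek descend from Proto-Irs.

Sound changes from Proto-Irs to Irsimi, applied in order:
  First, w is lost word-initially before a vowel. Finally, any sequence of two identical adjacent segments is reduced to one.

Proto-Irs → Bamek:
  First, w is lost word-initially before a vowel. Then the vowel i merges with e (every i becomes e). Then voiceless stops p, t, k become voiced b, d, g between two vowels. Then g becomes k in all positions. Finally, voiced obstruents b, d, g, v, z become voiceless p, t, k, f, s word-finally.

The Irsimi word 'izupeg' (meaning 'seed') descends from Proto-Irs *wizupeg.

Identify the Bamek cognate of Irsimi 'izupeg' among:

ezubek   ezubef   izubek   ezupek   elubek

ezubek

Bamek: start from *wizupeg.
  rule 1 (glide loss): wizupeg → izupeg
  rule 2 (vowel merger): izupeg → ezupeg
  rule 3 (intervocalic voicing): ezupeg → ezubeg
  rule 4 (unconditioned shift): ezubeg → ezubek
  rule 5: no change — ezubek
  ⇒ Bamek ezubek
Among the options, 'ezubek' alone shows every Bamek change applied in order.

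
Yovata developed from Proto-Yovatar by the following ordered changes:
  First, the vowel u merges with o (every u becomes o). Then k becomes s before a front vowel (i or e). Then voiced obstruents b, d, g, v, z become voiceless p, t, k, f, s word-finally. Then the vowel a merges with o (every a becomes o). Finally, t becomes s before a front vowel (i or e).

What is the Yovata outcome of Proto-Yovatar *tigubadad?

sigobodot

Yovata: *tigubadad
  tigubadad → tigobadad   [vowel merger]
  tigobadad (rule 2 does not apply)
  tigobadad → tigobadat   [final devoicing]
  tigobadat → tigobodot   [vowel merger]
  tigobodot → sigobodot   [palatalisation]
  giving Yovata sigobodot.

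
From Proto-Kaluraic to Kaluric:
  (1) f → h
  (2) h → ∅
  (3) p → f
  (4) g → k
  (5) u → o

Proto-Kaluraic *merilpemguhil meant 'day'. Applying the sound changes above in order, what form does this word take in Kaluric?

Kaluric: *merilpemguhil
  merilpemguhil (rule 1 does not apply)
  merilpemguhil → merilpemguil   [h-loss]
  merilpemguil → merilfemguil   [unconditioned shift]
  merilfemguil → merilfemkuil   [unconditioned shift]
  merilfemkuil → merilfemkoil   [vowel merger]
  giving Kaluric merilfemkoil.

merilfemkoil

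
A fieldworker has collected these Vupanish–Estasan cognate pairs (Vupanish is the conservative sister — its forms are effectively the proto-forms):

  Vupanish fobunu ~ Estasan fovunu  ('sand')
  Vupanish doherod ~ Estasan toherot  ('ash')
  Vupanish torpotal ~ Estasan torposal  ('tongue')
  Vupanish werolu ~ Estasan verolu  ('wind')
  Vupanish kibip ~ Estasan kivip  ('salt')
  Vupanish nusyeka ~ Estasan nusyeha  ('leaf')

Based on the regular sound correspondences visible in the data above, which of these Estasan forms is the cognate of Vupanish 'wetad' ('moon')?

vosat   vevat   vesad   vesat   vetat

vesat

werolu ~ verolu — Vupanish w corresponds to Estasan v word-initially before a front vowel.
torpotal ~ torposal — Vupanish t corresponds to Estasan s between vowels (before a back vowel).
doherod ~ toherot — Vupanish d corresponds to Estasan t word-finally.
Applying these to Vupanish 'wetad':
  wetad → vetad   (w→v word-initially before a front vowel)
  vetad → vesad   (t→s between vowels (before a back vowel))
  vesad → vesat   (d→t word-finally)
So the Estasan cognate is 'vesat'.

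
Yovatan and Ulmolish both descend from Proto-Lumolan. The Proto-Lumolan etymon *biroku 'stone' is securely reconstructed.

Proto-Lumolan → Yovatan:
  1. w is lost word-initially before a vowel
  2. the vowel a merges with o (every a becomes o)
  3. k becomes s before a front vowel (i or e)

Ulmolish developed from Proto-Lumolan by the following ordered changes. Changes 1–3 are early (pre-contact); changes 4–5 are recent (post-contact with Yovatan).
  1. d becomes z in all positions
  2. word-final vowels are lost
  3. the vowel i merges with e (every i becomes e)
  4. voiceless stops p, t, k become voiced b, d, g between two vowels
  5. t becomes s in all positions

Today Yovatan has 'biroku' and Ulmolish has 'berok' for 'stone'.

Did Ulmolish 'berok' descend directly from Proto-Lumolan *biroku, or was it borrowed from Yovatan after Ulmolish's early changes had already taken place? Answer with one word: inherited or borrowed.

inherited

If inherited, *biroku would pass through all of Ulmolish's changes:
Ulmolish: start from *biroku.
  rule 1: no change — biroku
  rule 2 (apocope): biroku → birok
  rule 3 (vowel merger): birok → berok
  rule 4: no change — berok
  rule 5: no change — berok
  ⇒ Ulmolish berok
If borrowed from Yovatan 'biroku' after the early changes, it would undergo only the recent ones:
  rule 4 (intervocalic voicing): biroku → birogu
  rule 5 (unconditioned shift): no change (birogu)
  ⇒ as a loan: birogu
Ulmolish 'berok' matches the inherited outcome exactly, so it is an inherited cognate, not a loan.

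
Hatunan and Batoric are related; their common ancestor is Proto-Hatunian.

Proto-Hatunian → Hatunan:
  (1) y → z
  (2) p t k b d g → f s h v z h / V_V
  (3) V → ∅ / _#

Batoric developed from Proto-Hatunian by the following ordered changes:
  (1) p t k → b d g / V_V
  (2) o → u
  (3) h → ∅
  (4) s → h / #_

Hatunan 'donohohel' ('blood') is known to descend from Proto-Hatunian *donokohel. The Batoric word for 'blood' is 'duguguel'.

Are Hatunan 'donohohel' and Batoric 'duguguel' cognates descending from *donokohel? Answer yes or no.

Derive the expected Batoric reflex of *donokohel:
Batoric: *donokohel > donogohel > dunuguhel > dunuguel  (by intervocalic voicing, vowel merger, h-loss)
The regular Batoric reflex would be 'dunuguel', but the attested form is 'duguguel'. The correspondence is irregular, so they are not cognates (the Batoric form has a different source).

no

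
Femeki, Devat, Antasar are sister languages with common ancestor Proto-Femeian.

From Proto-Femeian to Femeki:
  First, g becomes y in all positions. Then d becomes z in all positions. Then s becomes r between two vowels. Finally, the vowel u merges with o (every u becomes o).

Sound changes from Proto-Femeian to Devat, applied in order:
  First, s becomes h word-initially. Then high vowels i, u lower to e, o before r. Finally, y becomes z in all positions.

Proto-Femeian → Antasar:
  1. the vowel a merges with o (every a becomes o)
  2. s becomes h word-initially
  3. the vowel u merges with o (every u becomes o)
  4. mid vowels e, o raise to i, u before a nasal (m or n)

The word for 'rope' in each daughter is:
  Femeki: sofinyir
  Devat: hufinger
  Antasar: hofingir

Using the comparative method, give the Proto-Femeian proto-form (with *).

*sufingir

Position 6: Femeki has y, Devat has g, Antasar has g. Devat preserves g here (none of its changes turn any other segment into g), so the proto-segment is *g.
Position 2: Femeki has o, Devat has u, Antasar has o. Devat preserves u here (none of its changes turn any other segment into u), so the proto-segment is *u.
Position 7: Femeki has i, Devat has e, Antasar has i. Femeki preserves i here (none of its changes turn any other segment into i), so the proto-segment is *i.
Verify the candidate proto-form against each daughter:
Femeki: *sufingir
  sufingir → sufinyir   [unconditioned shift]
  sufinyir (rule 2 does not apply)
  sufinyir (rule 3 does not apply)
  sufinyir → sofinyir   [vowel merger]
  giving Femeki sofinyir.
Devat: *sufingir
  sufingir → hufingir   [debuccalisation]
  hufingir → hufinger   [pre-rhotic lowering]
  hufinger (rule 3 does not apply)
  giving Devat hufinger.
Antasar: *sufingir
  sufingir (rule 1 does not apply)
  sufingir → hufingir   [debuccalisation]
  hufingir → hofingir   [vowel merger]
  hofingir (rule 4 does not apply)
  giving Antasar hofingir.
Only *sufingir yields all of Femeki sofinyir, Devat hufinger, Antasar hofingir.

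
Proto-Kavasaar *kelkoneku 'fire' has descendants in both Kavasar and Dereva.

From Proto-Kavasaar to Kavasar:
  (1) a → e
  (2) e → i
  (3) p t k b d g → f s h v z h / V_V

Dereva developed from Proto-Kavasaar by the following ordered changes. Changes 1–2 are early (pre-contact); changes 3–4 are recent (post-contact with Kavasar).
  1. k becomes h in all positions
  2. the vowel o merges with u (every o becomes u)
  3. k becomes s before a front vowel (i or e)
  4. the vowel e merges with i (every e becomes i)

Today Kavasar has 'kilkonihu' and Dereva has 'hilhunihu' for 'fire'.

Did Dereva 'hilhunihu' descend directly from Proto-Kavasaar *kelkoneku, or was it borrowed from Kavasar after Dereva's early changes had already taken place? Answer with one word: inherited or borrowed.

inherited

If inherited, *kelkoneku would pass through all of Dereva's changes:
Dereva: *kelkoneku > helhonehu > helhunehu > hilhunihu  (by unconditioned shift, vowel merger, vowel merger)
If borrowed from Kavasar 'kilkonihu' after the early changes, it would undergo only the recent ones:
  rule 3 (palatalisation): kilkonihu → silkonihu
  rule 4 (vowel merger): no change (silkonihu)
  ⇒ as a loan: silkonihu
Dereva 'hilhunihu' matches the inherited outcome exactly, so it is an inherited cognate, not a loan.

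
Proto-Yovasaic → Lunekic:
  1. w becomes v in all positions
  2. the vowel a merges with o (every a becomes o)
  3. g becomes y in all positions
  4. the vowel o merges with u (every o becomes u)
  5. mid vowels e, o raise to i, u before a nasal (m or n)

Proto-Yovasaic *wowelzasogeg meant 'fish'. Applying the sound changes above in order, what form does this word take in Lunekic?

Lunekic: start from *wowelzasogeg.
  rule 1 (unconditioned shift): wowelzasogeg → vovelzasogeg
  rule 2 (vowel merger): vovelzasogeg → vovelzosogeg
  rule 3 (unconditioned shift): vovelzosogeg → vovelzosoyey
  rule 4 (vowel merger): vovelzosoyey → vuvelzusuyey
  rule 5: no change — vuvelzusuyey
  ⇒ Lunekic vuvelzusuyey

vuvelzusuyey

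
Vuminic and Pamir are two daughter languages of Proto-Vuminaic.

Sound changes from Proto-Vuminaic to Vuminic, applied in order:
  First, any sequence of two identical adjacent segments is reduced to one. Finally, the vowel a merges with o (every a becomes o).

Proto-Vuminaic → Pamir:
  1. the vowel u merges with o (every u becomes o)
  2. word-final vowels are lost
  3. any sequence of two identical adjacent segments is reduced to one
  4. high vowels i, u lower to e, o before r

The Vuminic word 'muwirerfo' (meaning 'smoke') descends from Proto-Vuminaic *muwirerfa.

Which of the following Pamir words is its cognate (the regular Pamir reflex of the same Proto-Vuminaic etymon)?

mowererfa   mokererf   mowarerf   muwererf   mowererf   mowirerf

mowererf

Pamir: start from *muwirerfa.
  rule 1 (vowel merger): muwirerfa → mowirerfa
  rule 2 (apocope): mowirerfa → mowirerf
  rule 3: no change — mowirerf
  rule 4 (pre-rhotic lowering): mowirerf → mowererf
  ⇒ Pamir mowererf
The other candidates each miss or misapply at least one Pamir change.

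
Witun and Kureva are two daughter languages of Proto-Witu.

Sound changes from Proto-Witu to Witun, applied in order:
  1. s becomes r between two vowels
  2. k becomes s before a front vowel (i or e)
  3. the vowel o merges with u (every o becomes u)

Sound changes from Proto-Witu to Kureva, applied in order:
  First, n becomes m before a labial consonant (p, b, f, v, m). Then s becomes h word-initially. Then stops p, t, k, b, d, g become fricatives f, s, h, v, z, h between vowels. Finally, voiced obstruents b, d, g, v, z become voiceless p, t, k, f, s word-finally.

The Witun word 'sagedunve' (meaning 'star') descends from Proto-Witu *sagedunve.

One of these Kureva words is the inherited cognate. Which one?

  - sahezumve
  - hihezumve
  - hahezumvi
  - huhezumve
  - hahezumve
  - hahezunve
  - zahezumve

hahezumve

Kureva: start from *sagedunve.
  rule 1 (nasal place assimilation): sagedunve → sagedumve
  rule 2 (debuccalisation): sagedumve → hagedumve
  rule 3 (intervocalic lenition): hagedumve → hahezumve
  rule 4: no change — hahezumve
  ⇒ Kureva hahezumve
Among the options, 'hahezumve' alone shows every Kureva change applied in order.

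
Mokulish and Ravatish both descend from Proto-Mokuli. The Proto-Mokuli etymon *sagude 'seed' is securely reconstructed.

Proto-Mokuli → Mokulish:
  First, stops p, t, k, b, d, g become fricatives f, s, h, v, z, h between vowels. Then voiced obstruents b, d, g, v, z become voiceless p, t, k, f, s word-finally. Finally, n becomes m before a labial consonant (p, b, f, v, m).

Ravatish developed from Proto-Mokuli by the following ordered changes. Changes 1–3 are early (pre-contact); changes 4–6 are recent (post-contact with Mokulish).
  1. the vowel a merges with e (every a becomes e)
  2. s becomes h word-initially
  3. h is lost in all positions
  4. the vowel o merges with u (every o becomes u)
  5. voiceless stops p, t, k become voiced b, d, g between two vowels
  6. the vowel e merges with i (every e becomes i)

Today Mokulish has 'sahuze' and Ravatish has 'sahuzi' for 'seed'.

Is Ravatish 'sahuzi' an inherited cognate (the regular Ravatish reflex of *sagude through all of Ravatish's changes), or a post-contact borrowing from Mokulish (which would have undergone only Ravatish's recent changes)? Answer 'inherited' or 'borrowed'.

borrowed

If inherited, *sagude would pass through all of Ravatish's changes:
Ravatish: start from *sagude.
  rule 1 (vowel merger): sagude → segude
  rule 2 (debuccalisation): segude → hegude
  rule 3 (h-loss): hegude → egude
  rule 4: no change — egude
  rule 5: no change — egude
  rule 6 (vowel merger): egude → igudi
  ⇒ Ravatish igudi
If borrowed from Mokulish 'sahuze' after the early changes, it would undergo only the recent ones:
  rule 4 (vowel merger): no change (sahuze)
  rule 5 (intervocalic voicing): no change (sahuze)
  rule 6 (vowel merger): sahuze → sahuzi
  ⇒ as a loan: sahuzi
Ravatish 'sahuzi' matches the loan outcome 'sahuzi', not the inherited 'igudi' — it skipped the early Ravatish changes, so it was borrowed from Mokulish.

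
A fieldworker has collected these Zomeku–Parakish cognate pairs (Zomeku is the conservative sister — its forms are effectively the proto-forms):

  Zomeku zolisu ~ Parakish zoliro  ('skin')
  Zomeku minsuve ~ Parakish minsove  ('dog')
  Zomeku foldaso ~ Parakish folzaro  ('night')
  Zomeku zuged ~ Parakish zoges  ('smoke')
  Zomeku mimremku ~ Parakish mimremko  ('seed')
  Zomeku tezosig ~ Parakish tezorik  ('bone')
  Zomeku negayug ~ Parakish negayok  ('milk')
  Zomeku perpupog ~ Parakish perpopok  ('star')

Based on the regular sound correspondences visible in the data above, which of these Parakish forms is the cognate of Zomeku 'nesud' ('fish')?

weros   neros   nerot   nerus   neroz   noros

zolisu ~ zoliro — Zomeku s corresponds to Parakish r between vowels (before a back vowel).
zuged ~ zoges, negayug ~ negayok — Zomeku u corresponds to Parakish o after a consonant, before a consonant other than r, m, n, p, b, f, v.
zuged ~ zoges — Zomeku d corresponds to Parakish s word-finally.
Applying these to Zomeku 'nesud':
  nesud → nerud   (s→r between vowels (before a back vowel))
  nerud → nerod   (u→o after a consonant, before a consonant other than r, m, n, p, b, f, v)
  nerod → neros   (d→s word-finally)
So the Parakish cognate is 'neros'.

neros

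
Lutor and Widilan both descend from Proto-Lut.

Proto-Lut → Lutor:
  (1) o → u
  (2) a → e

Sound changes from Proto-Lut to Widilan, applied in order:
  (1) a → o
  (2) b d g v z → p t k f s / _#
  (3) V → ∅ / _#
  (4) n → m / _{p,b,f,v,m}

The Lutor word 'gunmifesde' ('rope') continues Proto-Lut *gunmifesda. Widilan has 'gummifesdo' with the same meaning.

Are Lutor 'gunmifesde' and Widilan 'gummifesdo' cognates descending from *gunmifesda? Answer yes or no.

no

Derive the expected Widilan reflex of *gunmifesda:
Widilan: start from *gunmifesda.
  rule 1 (vowel merger): gunmifesda → gunmifesdo
  rule 2: no change — gunmifesdo
  rule 3 (apocope): gunmifesdo → gunmifesd
  rule 4 (nasal place assimilation): gunmifesd → gummifesd
  ⇒ Widilan gummifesd
The regular Widilan reflex would be 'gummifesd', but the attested form is 'gummifesdo'. The correspondence is irregular, so they are not cognates (the Widilan form has a different source).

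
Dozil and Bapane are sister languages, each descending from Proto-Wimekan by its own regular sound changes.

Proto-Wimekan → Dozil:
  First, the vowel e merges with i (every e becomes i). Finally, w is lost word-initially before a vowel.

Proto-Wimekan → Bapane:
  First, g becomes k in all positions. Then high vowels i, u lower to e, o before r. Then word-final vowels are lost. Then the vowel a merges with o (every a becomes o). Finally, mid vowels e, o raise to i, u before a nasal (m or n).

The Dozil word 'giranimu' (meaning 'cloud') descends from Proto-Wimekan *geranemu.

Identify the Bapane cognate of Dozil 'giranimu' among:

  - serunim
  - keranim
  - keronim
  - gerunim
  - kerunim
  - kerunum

Bapane: *geranemu > keranemu > keranem > keronem > kerunim  (by unconditioned shift, apocope, vowel merger, pre-nasal raising)
The other candidates each miss or misapply at least one Bapane change.

kerunim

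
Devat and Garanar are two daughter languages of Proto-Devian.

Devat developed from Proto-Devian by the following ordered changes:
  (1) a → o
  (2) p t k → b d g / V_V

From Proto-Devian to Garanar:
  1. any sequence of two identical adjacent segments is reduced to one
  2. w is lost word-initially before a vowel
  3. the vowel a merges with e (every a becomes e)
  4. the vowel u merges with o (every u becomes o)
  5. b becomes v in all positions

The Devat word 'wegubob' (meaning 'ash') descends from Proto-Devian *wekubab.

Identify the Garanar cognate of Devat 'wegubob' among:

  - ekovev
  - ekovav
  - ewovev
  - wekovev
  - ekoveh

ekovev

Garanar: start from *wekubab.
  rule 1: no change — wekubab
  rule 2 (glide loss): wekubab → ekubab
  rule 3 (vowel merger): ekubab → ekubeb
  rule 4 (vowel merger): ekubeb → ekobeb
  rule 5 (unconditioned shift): ekobeb → ekovev
  ⇒ Garanar ekovev
Among the options, 'ekovev' alone shows every Garanar change applied in order.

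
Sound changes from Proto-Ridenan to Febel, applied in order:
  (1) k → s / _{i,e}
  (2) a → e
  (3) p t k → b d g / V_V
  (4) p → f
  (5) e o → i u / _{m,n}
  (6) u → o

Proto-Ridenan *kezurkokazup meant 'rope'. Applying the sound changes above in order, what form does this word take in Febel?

sezorkogezof

Febel: *kezurkokazup > sezurkokazup > sezurkokezup > sezurkogezup > sezurkogezuf > sezorkogezof  (by palatalisation, vowel merger, intervocalic voicing, unconditioned shift, vowel merger)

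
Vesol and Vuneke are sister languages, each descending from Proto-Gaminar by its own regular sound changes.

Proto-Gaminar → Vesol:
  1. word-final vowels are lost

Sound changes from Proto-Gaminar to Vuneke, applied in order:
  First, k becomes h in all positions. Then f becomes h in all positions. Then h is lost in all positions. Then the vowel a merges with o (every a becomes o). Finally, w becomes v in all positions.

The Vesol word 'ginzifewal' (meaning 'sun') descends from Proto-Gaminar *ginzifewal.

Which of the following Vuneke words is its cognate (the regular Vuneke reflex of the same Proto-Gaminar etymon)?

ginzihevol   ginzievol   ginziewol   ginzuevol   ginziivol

Vuneke: *ginzifewal > ginzihewal > ginziewal > ginziewol > ginzievol  (by unconditioned shift, h-loss, vowel merger, unconditioned shift)
Among the options, 'ginzievol' alone shows every Vuneke change applied in order.

ginzievol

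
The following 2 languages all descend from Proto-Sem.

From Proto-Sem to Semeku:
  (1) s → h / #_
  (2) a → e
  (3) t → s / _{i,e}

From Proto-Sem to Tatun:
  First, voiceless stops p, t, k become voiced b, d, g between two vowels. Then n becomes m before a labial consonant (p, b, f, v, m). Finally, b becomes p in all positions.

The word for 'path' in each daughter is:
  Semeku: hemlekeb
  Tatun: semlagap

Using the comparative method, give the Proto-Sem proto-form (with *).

Position 1: Semeku has h, Tatun has s. Tatun preserves s here (none of its changes turn any other segment into s), so the proto-segment is *s.
Position 5: Semeku has e, Tatun has a. Tatun preserves a here (none of its changes turn any other segment into a), so the proto-segment is *a.
Position 7: Semeku has e, Tatun has a. Tatun preserves a here (none of its changes turn any other segment into a), so the proto-segment is *a.
Verify the candidate proto-form against each daughter:
Semeku: *semlakab
  semlakab → hemlakab   [debuccalisation]
  hemlakab → hemlekeb   [vowel merger]
  hemlekeb (rule 3 does not apply)
  giving Semeku hemlekeb.
Tatun: start from *semlakab.
  rule 1 (intervocalic voicing): semlakab → semlagab
  rule 2: no change — semlagab
  rule 3 (unconditioned shift): semlagab → semlagap
  ⇒ Tatun semlagap
Only *semlakab yields all of Semeku hemlekeb, Tatun semlagap.

*semlakab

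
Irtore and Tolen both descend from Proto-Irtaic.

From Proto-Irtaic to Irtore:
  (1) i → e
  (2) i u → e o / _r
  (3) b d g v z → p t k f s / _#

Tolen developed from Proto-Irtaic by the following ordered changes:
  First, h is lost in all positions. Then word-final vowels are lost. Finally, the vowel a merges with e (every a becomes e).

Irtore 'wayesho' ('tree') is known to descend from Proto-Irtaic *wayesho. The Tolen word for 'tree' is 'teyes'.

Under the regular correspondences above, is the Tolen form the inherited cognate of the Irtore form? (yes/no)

Derive the expected Tolen reflex of *wayesho:
Tolen: *wayesho
  wayesho → wayeso   [h-loss]
  wayeso → wayes   [apocope]
  wayes → weyes   [vowel merger]
  giving Tolen weyes.
The regular Tolen reflex would be 'weyes', but the attested form is 'teyes'. The correspondence is irregular, so they are not cognates (the Tolen form has a different source).

no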